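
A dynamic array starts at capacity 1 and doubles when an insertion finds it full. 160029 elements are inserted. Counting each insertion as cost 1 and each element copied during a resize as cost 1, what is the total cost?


n = 160029
Insertion costs: 160029
Resizes copy 1, 2, 4, ... up to the largest power of 2 that is <= n-1 = 160028, i.e. 131072.
Copy costs = 1 + 2 + 4 + 8 + 16 + 32 + 64 + 128 + 256 + 512 + 1024 + 2048 + 4096 + 8192 + 16384 + 32768 + 65536 + 131072 = 262143
Total = 160029 + 262143 = 422172


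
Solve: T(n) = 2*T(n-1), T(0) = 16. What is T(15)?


Unrolling:
T(15) = 2*T(14) = 2^2*T(13) = ... = 2^15*T(0)
= 2^15 * 16
= 32768 * 16 = 524288


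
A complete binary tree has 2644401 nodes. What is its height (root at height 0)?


In a complete binary tree, level k holds nodes 2^k .. 2^(k+1)-1 (1-indexed).
Height = floor(log2(n)) = floor(log2(2644401)) = 21
Check: 2^21 = 2097152 <= 2644401 < 4194304 = 2^22


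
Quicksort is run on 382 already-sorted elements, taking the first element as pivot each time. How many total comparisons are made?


Sum of comparisons per partition:
381 + 380 + ... + 1 + 0
= 382 * (382 - 1) / 2
= 382 * 381 / 2
= 72771


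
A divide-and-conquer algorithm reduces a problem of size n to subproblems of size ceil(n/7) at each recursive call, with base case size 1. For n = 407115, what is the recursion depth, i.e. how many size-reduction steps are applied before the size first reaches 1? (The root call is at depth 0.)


Each step divides the size by 7 (rounding up); after k steps the size is ceil(n/7^k), which equals 1 exactly when 7^k >= n.
So the depth is the smallest k with 7^k >= 407115, i.e. ceil(log_7(407115)).
7^6 = 117649 < 407115 <= 823543 = 7^7
Recursion depth = 7


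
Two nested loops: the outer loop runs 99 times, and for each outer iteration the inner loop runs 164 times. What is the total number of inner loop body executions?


Outer loop: 99 iterations
Inner loop: 164 iterations per outer iteration
Total = 99 * 164 = 16236


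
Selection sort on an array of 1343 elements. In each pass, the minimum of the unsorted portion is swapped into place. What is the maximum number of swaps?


Selection sort performs one swap per pass:
  Pass 1: find min in positions 0 to 1342, swap with position 0
  Pass 2: find min in positions 1 to 1342, swap with position 1
  Pass 3: find min in positions 2 to 1342, swap with position 2
  Pass 4: find min in positions 3 to 1342, swap with position 3
  Pass 5: find min in positions 4 to 1342, swap with position 4
  ... (1337 more passes)
Total passes (and swaps) = n - 1 = 1343 - 1 = 1342


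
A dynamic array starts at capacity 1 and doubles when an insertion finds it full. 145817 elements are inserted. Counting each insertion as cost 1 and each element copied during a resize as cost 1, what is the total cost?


n = 145817
Insertion costs: 145817
Resizes copy 1, 2, 4, ... up to the largest power of 2 that is <= n-1 = 145816, i.e. 131072.
Copy costs = 1 + 2 + 4 + 8 + 16 + 32 + 64 + 128 + 256 + 512 + 1024 + 2048 + 4096 + 8192 + 16384 + 32768 + 65536 + 131072 = 262143
Total = 145817 + 262143 = 407960


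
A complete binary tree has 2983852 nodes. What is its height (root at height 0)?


In a complete binary tree, level k holds nodes 2^k .. 2^(k+1)-1 (1-indexed).
Height = floor(log2(n)) = floor(log2(2983852)) = 21
Check: 2^21 = 2097152 <= 2983852 < 4194304 = 2^22


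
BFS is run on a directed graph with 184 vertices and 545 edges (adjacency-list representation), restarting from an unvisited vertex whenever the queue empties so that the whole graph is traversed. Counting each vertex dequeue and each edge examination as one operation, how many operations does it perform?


A full BFS traversal dequeues each vertex exactly once and examines each directed edge exactly once.
V = 184 (vertex processing cost)
E = 545 (edge examination cost)
Total operations proportional to V + E = 184 + 545 = 729


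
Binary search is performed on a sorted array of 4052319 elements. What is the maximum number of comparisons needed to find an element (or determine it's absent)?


Binary search halves the search space each comparison:
  Step 1: search space = 4052319 -> 2026159
  Step 2: search space = 2026159 -> 1013079
  Step 3: search space = 1013079 -> 506539
  Step 4: search space = 506539 -> 253269
  Step 5: search space = 253269 -> 126634
  Step 6: search space = 126634 -> 63317
  Step 7: search space = 63317 -> 31658
  Step 8: search space = 31658 -> 15829
  Step 9: search space = 15829 -> 7914
  Step 10: search space = 7914 -> 3957
  Step 11: search space = 3957 -> 1978
  Step 12: search space = 1978 -> 989
  Step 13: search space = 989 -> 494
  Step 14: search space = 494 -> 247
  Step 15: search space = 247 -> 123
  Step 16: search space = 123 -> 61
  Step 17: search space = 61 -> 30
  Step 18: search space = 30 -> 15
  Step 19: search space = 15 -> 7
  Step 20: search space = 7 -> 3
  Step 21: search space = 3 -> 1
  Step 22: search space = 1 (final check)
Maximum comparisons = floor(log2(4052319)) + 1 = 21 + 1 = 22


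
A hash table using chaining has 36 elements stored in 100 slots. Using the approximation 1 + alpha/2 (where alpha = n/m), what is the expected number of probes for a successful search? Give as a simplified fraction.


Load factor alpha = n/m = 36/100
Expected probes = 1 + alpha/2 = 1 + 36/(2*100)
= 1 + 36/200
= 200/200 + 36/200
= 236/200
Simplify: 59/50


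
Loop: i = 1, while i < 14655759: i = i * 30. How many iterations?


i multiplies by 30 each step:
i = 1 -> 30 -> 900 -> 27000 -> 810000 -> 24300000 (stop)
Iterations = ceil(log_30(14655759)) = 5


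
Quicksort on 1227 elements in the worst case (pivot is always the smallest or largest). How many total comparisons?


In the worst case, each partition step picks the worst pivot:
  Partition 1: 1226 comparisons (n-1 elements to compare)
  Partition 2: 1225 comparisons
  Partition 3: 1224 comparisons
  Partition 4: 1223 comparisons
  Partition 5: 1222 comparisons
  ...
  Last partition: 0 comparisons
Total = (n-1) + (n-2) + ... + 1 + 0 = n*(n-1)/2
= 1227*1226/2 = 752151


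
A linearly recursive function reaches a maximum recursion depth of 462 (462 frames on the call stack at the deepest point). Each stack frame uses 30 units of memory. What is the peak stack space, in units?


Maximum recursion depth = 462 frames
Memory per frame = 30 units
Total stack space = depth * frame_size
= 462 * 30 = 13860


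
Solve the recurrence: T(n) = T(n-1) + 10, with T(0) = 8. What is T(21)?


Unrolling the recurrence:
T(21) = T(20) + 10
       = T(19) + 10 + 10
       = T(18) + 10*3
       ...
       = T(0) + 10*21
       = 8 + 210 = 218


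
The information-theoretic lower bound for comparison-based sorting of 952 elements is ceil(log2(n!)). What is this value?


A binary decision tree of height h has at most 2^h leaves and needs at least n! of them, so h >= ceil(log2(n!)).
952! is far too large to multiply out, so use Stirling's series:
  ln(n!) ~ n ln n - n + (1/2) ln(2 pi n) + 1/(12n)  (error below 1/(360 n^3), negligible here)
  ln(952) = 6.8585650
  n ln n = 952 * 6.8585650 = 6529.3539
  (1/2) ln(2 pi * 952) = (1/2) ln(5981.5924) = 4.3482
  1/(12*952) = 0.0001
  ln(952!) ~ 6529.3539 - 952 + 4.3482 + 0.0001 = 5581.7022
Convert to base 2: log2(952!) = 5581.7022 / ln 2 = 5581.7022 / 0.69314718 = 8052.6941
ceil(8052.6941) = 8053


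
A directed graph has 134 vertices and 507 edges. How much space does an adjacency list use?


Adjacency list: one list head per vertex + one entry per edge
Vertex heads: 134
Edge entries: 507
Total = 134 + 507 = 641


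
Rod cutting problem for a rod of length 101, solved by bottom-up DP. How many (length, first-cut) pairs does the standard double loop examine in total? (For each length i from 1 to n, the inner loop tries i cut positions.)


For each subproblem length i = 1..101, the inner loop considers i possible first cuts.
Total = 1 + 2 + ... + 101
= 101*(101+1)/2
= 101*102/2 = 5151


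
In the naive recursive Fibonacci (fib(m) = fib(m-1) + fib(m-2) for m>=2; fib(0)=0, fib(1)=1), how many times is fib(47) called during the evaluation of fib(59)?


Let N(m) = number of times fib(m) is called while evaluating fib(59).
N(59) = 1 (the initial call).
N(58) = 1 (only fib(59) calls it).
For 1 <= m <= 57: fib(m) is called by fib(m+1) and fib(m+2), so
  N(m) = N(m+1) + N(m+2).
fib(0) is called only by fib(2), so N(0) = N(2).
Walk down from m=59:
  N(59)=1, N(58)=1, N(57)=2, N(56)=3, N(55)=5, N(54)=8, N(53)=13, N(52)=21, N(51)=34, N(50)=55, N(49)=89, N(48)=144, N(47)=233
N(47) = 233


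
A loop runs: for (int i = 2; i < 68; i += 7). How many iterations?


Loop starts at i = 2, increments by 7, stops when i >= 68.
Number of iterations = ceil((68 - 2) / 7)
= ceil(66 / 7)
= 10


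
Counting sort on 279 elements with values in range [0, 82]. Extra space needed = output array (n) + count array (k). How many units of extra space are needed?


Output array size: 279 (to store sorted result)
Count array size: 83 (one slot per possible value, range 0 to 82)
Total extra space = 279 + 83 = 362


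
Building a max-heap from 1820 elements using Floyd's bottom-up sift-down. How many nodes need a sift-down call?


In a heap of 1820 elements (0-indexed array):
  Last element index: 1819
  Parent of last element: floor((1819 - 1) / 2) = 909
  Internal nodes: indices 0 to 909
  Count = floor(1820/2) = 910


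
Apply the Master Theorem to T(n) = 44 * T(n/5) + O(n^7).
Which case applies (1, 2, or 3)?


The Master Theorem: T(n) = a*T(n/b) + O(n^c)
  a = 44, b = 5, c = 7
log_b(a) = log_5(44) ~ 2.351
Compare b^c with a: 5^7 = 78125 > 44, so c > log_b(a).
Since c > log_b(a), Case 3 applies.
T(n) = O(n^7)
Master Theorem case = 3


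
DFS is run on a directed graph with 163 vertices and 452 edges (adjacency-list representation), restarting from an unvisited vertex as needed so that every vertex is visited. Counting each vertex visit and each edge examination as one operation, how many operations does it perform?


A full DFS traversal processes each vertex exactly once (push/pop on stack).
Each directed edge is examined once.
V = 163, E = 452
V + E = 615


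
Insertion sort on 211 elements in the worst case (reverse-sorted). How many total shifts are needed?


In the worst case (reverse-sorted), each element shifts past all previous:
  Element 1: 1 shifts
  Element 2: 2 shifts
  Element 3: 3 shifts
  Element 4: 4 shifts
  Element 5: 5 shifts
  ...
  Element 210: 210 shifts
Total = 1 + 2 + ... + 210
= 211*(211-1)/2 = 22155


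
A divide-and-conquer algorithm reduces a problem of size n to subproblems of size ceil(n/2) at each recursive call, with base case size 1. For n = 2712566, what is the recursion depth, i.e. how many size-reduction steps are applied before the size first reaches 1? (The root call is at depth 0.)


Each step divides the size by 2 (rounding up); after k steps the size is ceil(n/2^k), which equals 1 exactly when 2^k >= n.
So the depth is the smallest k with 2^k >= 2712566, i.e. ceil(log_2(2712566)).
2^21 = 2097152 < 2712566 <= 4194304 = 2^22
Recursion depth = 22


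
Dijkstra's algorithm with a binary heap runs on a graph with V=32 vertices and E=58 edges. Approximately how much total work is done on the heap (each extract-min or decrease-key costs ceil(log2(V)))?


Dijkstra with a binary heap: each vertex is extracted once, each edge may relax once.
Each heap operation costs O(log V).
V + E = 32 + 58 = 90
ceil(log2(32)) = 5 (since 2^4 = 16 < 32 <= 32 = 2^5)
Total heap work = (V+E) * ceil(log2(V)) = 90 * 5 = 450


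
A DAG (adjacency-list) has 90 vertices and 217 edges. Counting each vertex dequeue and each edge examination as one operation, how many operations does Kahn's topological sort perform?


V = 90 (vertex processing)
E = 217 (edge processing)
V + E = 90 + 217 = 307


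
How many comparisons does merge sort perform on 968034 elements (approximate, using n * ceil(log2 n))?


Recursion depth: ceil(log2(968034)) = 20
Each recursion level merges n = 968034 elements
Total = 968034 * 20 = 19360680


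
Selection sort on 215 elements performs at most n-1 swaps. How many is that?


Each of the 214 passes places one element in its final position.
Pass 1: swap minimum into position 0
Pass 2: swap minimum of remaining into position 1
...
Pass 214: last two elements, one swap
Maximum swaps = 215 - 1 = 214


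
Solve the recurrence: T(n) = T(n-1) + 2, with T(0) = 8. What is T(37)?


Unrolling the recurrence:
T(37) = T(36) + 2
       = T(35) + 2 + 2
       = T(34) + 2*3
       ...
       = T(0) + 2*37
       = 8 + 74 = 82


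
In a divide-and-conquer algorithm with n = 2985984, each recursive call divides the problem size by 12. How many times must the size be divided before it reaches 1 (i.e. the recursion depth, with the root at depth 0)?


Number of divisions = log_12(2985984)
Sizes: 2985984 -> 248832 -> 20736 -> 1728 -> 144 -> 12 -> 1 (6 divisions)
Recursion depth = 6


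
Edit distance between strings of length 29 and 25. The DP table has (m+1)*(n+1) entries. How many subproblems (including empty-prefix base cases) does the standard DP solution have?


The table includes base cases (empty prefixes).
Rows: (m+1) = 30
Columns: (n+1) = 26
Total = 30 * 26 = 780


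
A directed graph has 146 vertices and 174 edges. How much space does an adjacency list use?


Adjacency list: one list head per vertex + one entry per edge
Vertex heads: 146
Edge entries: 174
Total = 146 + 174 = 320


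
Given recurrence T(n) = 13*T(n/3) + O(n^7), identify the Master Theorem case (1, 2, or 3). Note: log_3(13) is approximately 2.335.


Master Theorem parameters: a=13, b=3, c=7
log_b(a) = 2.335
Compare b^c with a: 3^7 = 2187 > 13, so c > log_b(a).
Comparing c=7 vs log_b(a)=2.335:
7 > 2.335 => Case 3
Result: T(n) = O(n^7)
Master Theorem case = 3


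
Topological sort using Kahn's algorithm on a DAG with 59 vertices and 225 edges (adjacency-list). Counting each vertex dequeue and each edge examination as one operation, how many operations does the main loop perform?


Kahn's algorithm:
  1. Compute in-degrees: O(V + E)
  2. Process queue: each vertex dequeued once (O(V))
     each edge examined once (O(E))
Total = V + E = 59 + 225 = 284


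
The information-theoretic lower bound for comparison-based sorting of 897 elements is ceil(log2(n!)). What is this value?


A binary decision tree of height h has at most 2^h leaves and needs at least n! of them, so h >= ceil(log2(n!)).
897! is far too large to multiply out, so use Stirling's series:
  ln(n!) ~ n ln n - n + (1/2) ln(2 pi n) + 1/(12n)  (error below 1/(360 n^3), negligible here)
  ln(897) = 6.7990559
  n ln n = 897 * 6.7990559 = 6098.7531
  (1/2) ln(2 pi * 897) = (1/2) ln(5636.0172) = 4.3185
  1/(12*897) = 0.0001
  ln(897!) ~ 6098.7531 - 897 + 4.3185 + 0.0001 = 5206.0717
Convert to base 2: log2(897!) = 5206.0717 / ln 2 = 5206.0717 / 0.69314718 = 7510.7738
ceil(7510.7738) = 7511


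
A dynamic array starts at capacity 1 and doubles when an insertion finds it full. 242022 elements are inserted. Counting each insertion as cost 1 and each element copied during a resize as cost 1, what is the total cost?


n = 242022
Insertion costs: 242022
Resizes copy 1, 2, 4, ... up to the largest power of 2 that is <= n-1 = 242021, i.e. 131072.
Copy costs = 1 + 2 + 4 + 8 + 16 + 32 + 64 + 128 + 256 + 512 + 1024 + 2048 + 4096 + 8192 + 16384 + 32768 + 65536 + 131072 = 262143
Total = 242022 + 262143 = 504165


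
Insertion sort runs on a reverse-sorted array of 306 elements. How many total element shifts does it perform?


Sum of shifts = 1 + 2 + 3 + ... + 305
= 306 * 305 / 2
= 93330 / 2
= 46665


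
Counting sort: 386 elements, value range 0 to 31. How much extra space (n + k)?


n = 386 (output array)
k = 32 (count array for 32 distinct values)
Extra space = 386 + 32 = 418


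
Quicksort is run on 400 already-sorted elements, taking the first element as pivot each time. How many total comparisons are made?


Sum of comparisons per partition:
399 + 398 + ... + 1 + 0
= 400 * (400 - 1) / 2
= 400 * 399 / 2
= 79800


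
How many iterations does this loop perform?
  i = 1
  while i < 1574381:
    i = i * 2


The loop variable doubles each iteration:
i = 1 -> 2 -> 4 -> 8 -> 16 -> 32 -> 64 -> 128 -> 256 -> 512 -> 1024 -> 2048 -> 4096 -> 8192 -> 16384 -> 32768 -> 65536 -> 131072 -> 262144 -> 524288 -> 1048576 -> 2097152 (stop, 2097152 >= 1574381)
Number of doublings = ceil(log2(1574381)) = 21


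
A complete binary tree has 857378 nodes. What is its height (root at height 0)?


In a complete binary tree, level k holds nodes 2^k .. 2^(k+1)-1 (1-indexed).
Height = floor(log2(n)) = floor(log2(857378)) = 19
Check: 2^19 = 524288 <= 857378 < 1048576 = 2^20


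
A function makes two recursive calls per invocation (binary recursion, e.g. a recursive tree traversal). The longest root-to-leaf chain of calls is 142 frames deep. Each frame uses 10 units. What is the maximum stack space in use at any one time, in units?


Binary recursion: the two calls run one after the other, so only one root-to-leaf chain of frames is on the stack at a time.
Maximum depth (longest chain) = 142 frames
Each frame = 10 units
Max stack space = 142 * 10 = 1420


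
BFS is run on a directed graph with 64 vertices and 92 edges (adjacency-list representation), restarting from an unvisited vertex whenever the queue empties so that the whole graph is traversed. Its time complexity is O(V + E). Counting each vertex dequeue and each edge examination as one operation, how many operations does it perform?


A full BFS traversal dequeues each vertex exactly once and examines each directed edge exactly once.
V = 64 (vertex processing cost)
E = 92 (edge examination cost)
Total operations proportional to V + E = 64 + 92 = 156


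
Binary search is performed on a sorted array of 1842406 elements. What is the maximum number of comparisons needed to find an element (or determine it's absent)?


Binary search halves the search space each comparison:
  Step 1: search space = 1842406 -> 921203
  Step 2: search space = 921203 -> 460601
  Step 3: search space = 460601 -> 230300
  Step 4: search space = 230300 -> 115150
  Step 5: search space = 115150 -> 57575
  Step 6: search space = 57575 -> 28787
  Step 7: search space = 28787 -> 14393
  Step 8: search space = 14393 -> 7196
  Step 9: search space = 7196 -> 3598
  Step 10: search space = 3598 -> 1799
  Step 11: search space = 1799 -> 899
  Step 12: search space = 899 -> 449
  Step 13: search space = 449 -> 224
  Step 14: search space = 224 -> 112
  Step 15: search space = 112 -> 56
  Step 16: search space = 56 -> 28
  Step 17: search space = 28 -> 14
  Step 18: search space = 14 -> 7
  Step 19: search space = 7 -> 3
  Step 20: search space = 3 -> 1
  Step 21: search space = 1 (final check)
Maximum comparisons = floor(log2(1842406)) + 1 = 20 + 1 = 21


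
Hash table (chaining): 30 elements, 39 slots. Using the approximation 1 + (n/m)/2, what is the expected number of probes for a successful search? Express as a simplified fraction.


Computing expected probes:
alpha = 30/39
= 1 + alpha/2
= 1 + 30/(2*39)
= (2*39 + 30) / (2*39)
= 108/78 = 18/13


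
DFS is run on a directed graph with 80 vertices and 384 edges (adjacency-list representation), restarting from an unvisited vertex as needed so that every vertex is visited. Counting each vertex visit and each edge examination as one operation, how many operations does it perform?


A full DFS traversal processes each vertex exactly once (push/pop on stack).
Each directed edge is examined once.
V = 80, E = 384
V + E = 464


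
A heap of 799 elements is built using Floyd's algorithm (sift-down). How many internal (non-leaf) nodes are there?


Leaf nodes occupy roughly half the array.
Sift-down is called for each internal node, starting from the last one.
Internal nodes = floor(n/2) = floor(799/2) = 399


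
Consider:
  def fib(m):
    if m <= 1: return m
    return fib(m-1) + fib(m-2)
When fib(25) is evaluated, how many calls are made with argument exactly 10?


Let N(m) = number of times fib(m) is called while evaluating fib(25).
N(25) = 1 (the initial call).
N(24) = 1 (only fib(25) calls it).
For 1 <= m <= 23: fib(m) is called by fib(m+1) and fib(m+2), so
  N(m) = N(m+1) + N(m+2).
fib(0) is called only by fib(2), so N(0) = N(2).
Walk down from m=25:
  N(25)=1, N(24)=1, N(23)=2, N(22)=3, N(21)=5, N(20)=8, N(19)=13, N(18)=21, N(17)=34, N(16)=55, N(15)=89, N(14)=144, N(13)=233, N(12)=377, N(11)=610, N(10)=987
N(10) = 987


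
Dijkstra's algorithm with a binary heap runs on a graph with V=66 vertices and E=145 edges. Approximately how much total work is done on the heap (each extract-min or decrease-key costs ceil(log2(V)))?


Dijkstra with a binary heap: each vertex is extracted once, each edge may relax once.
Each heap operation costs O(log V).
V + E = 66 + 145 = 211
ceil(log2(66)) = 7 (since 2^6 = 64 < 66 <= 128 = 2^7)
Total heap work = (V+E) * ceil(log2(V)) = 211 * 7 = 1477


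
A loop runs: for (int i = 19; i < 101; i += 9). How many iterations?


Loop starts at i = 19, increments by 9, stops when i >= 101.
Number of iterations = ceil((101 - 19) / 9)
= ceil(82 / 9)
= 10


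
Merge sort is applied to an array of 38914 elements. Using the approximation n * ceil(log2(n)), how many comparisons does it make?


Merge sort divides the array into halves recursively.
Number of levels = ceil(log2(38914)) = 16
At each level, approximately n = 38914 comparisons are needed for merging.
Total comparisons ~ n * ceil(log2(n)) = 38914 * 16 = 622624


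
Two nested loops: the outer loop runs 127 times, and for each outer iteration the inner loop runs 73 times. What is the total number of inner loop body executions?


Outer loop: 127 iterations
Inner loop: 73 iterations per outer iteration
Total = 127 * 73 = 9271


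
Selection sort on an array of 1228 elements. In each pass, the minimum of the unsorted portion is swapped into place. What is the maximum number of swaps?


Selection sort performs one swap per pass:
  Pass 1: find min in positions 0 to 1227, swap with position 0
  Pass 2: find min in positions 1 to 1227, swap with position 1
  Pass 3: find min in positions 2 to 1227, swap with position 2
  Pass 4: find min in positions 3 to 1227, swap with position 3
  Pass 5: find min in positions 4 to 1227, swap with position 4
  ... (1222 more passes)
Total passes (and swaps) = n - 1 = 1228 - 1 = 1227


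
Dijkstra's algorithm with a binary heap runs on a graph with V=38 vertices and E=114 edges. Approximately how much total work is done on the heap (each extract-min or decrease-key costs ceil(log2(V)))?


Dijkstra with a binary heap: each vertex is extracted once, each edge may relax once.
Each heap operation costs O(log V).
V + E = 38 + 114 = 152
ceil(log2(38)) = 6 (since 2^5 = 32 < 38 <= 64 = 2^6)
Total heap work = (V+E) * ceil(log2(V)) = 152 * 6 = 912


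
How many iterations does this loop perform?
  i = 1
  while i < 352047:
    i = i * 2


The loop variable doubles each iteration:
i = 1 -> 2 -> 4 -> 8 -> 16 -> 32 -> 64 -> 128 -> 256 -> 512 -> 1024 -> 2048 -> 4096 -> 8192 -> 16384 -> 32768 -> 65536 -> 131072 -> 262144 -> 524288 (stop, 524288 >= 352047)
Number of doublings = ceil(log2(352047)) = 19


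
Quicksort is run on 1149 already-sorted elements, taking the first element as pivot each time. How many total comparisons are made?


Sum of comparisons per partition:
1148 + 1147 + ... + 1 + 0
= 1149 * (1149 - 1) / 2
= 1149 * 1148 / 2
= 659526


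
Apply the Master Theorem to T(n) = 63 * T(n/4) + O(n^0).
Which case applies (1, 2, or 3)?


The Master Theorem: T(n) = a*T(n/b) + O(n^c)
  a = 63, b = 4, c = 0
log_b(a) = log_4(63) ~ 2.989
Compare b^c with a: 4^0 = 1 < 63, so c < log_b(a).
Since c < log_b(a), Case 1 applies.
T(n) = O(n^(log_4 63)) ~ O(n^2.989)
Master Theorem case = 1


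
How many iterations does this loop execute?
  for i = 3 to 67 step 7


The loop variable i takes values starting at 3 and increments by 7 each iteration.
Sequence: i = 3, 10, 17, 24, 31, 38, 45, 52, 59, ...
The upper bound 67 is inclusive, so the count is floor((last - first) / step) + 1:
floor((67 - 3) / 7) + 1 = floor(64/7) + 1 = 9 + 1 = 10


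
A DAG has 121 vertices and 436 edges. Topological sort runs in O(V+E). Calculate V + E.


V = 121 (vertex processing)
E = 436 (edge processing)
V + E = 121 + 436 = 557


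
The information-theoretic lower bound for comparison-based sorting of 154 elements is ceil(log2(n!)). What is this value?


A binary decision tree of height h has at most 2^h leaves and needs at least n! of them, so h >= ceil(log2(n!)).
154! is far too large to multiply out, so use Stirling's series:
  ln(n!) ~ n ln n - n + (1/2) ln(2 pi n) + 1/(12n)  (error below 1/(360 n^3), negligible here)
  ln(154) = 5.0369526
  n ln n = 154 * 5.0369526 = 775.6907
  (1/2) ln(2 pi * 154) = (1/2) ln(967.6105) = 3.4374
  1/(12*154) = 0.0005
  ln(154!) ~ 775.6907 - 154 + 3.4374 + 0.0005 = 625.1286
Convert to base 2: log2(154!) = 625.1286 / ln 2 = 625.1286 / 0.69314718 = 901.8699
ceil(901.8699) = 902


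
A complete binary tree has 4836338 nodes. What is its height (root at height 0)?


In a complete binary tree, level k holds nodes 2^k .. 2^(k+1)-1 (1-indexed).
Height = floor(log2(n)) = floor(log2(4836338)) = 22
Check: 2^22 = 4194304 <= 4836338 < 8388608 = 2^23


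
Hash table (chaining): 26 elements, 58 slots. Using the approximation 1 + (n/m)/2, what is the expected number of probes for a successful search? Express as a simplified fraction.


Computing expected probes:
alpha = 26/58
= 1 + alpha/2
= 1 + 26/(2*58)
= (2*58 + 26) / (2*58)
= 142/116 = 71/58


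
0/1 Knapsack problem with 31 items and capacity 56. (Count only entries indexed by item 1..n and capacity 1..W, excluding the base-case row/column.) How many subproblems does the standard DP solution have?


The DP table is indexed by (item, capacity).
Rows: 31 items
Columns: 56 capacity values (1 to W)
Total subproblems = 31 * 56 = 1736


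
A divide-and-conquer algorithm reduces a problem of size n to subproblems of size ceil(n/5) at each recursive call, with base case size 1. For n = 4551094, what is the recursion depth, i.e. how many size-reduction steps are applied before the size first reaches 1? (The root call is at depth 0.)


Each step divides the size by 5 (rounding up); after k steps the size is ceil(n/5^k), which equals 1 exactly when 5^k >= n.
So the depth is the smallest k with 5^k >= 4551094, i.e. ceil(log_5(4551094)).
5^9 = 1953125 < 4551094 <= 9765625 = 5^10
Recursion depth = 10


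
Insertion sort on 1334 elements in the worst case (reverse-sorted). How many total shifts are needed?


In the worst case (reverse-sorted), each element shifts past all previous:
  Element 1: 1 shifts
  Element 2: 2 shifts
  Element 3: 3 shifts
  Element 4: 4 shifts
  Element 5: 5 shifts
  ...
  Element 1333: 1333 shifts
Total = 1 + 2 + ... + 1333
= 1334*(1334-1)/2 = 889111


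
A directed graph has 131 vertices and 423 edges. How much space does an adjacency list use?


Adjacency list: one list head per vertex + one entry per edge
Vertex heads: 131
Edge entries: 423
Total = 131 + 423 = 554


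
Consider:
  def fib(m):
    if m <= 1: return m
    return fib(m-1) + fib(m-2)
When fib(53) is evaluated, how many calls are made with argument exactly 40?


Let N(m) = number of times fib(m) is called while evaluating fib(53).
N(53) = 1 (the initial call).
N(52) = 1 (only fib(53) calls it).
For 1 <= m <= 51: fib(m) is called by fib(m+1) and fib(m+2), so
  N(m) = N(m+1) + N(m+2).
fib(0) is called only by fib(2), so N(0) = N(2).
Walk down from m=53:
  N(53)=1, N(52)=1, N(51)=2, N(50)=3, N(49)=5, N(48)=8, N(47)=13, N(46)=21, N(45)=34, N(44)=55, N(43)=89, N(42)=144, N(41)=233, N(40)=377
N(40) = 377


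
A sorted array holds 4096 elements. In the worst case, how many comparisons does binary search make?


Halving sequence: 4096 -> 2048 -> 1024 -> 512 -> 256 -> 128 -> 64 -> 32 -> 16 -> 8 -> 4 -> 2 -> 1
Number of halvings = 12
Max comparisons = 12 + 1 = 13


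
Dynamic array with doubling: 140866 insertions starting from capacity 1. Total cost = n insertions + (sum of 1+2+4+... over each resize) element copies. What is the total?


n = 140866
Insertion costs: 140866
Resizes copy 1, 2, 4, ... up to the largest power of 2 that is <= n-1 = 140865, i.e. 131072.
Copy costs = 1 + 2 + 4 + 8 + 16 + 32 + 64 + 128 + 256 + 512 + 1024 + 2048 + 4096 + 8192 + 16384 + 32768 + 65536 + 131072 = 262143
Total = 140866 + 262143 = 403009


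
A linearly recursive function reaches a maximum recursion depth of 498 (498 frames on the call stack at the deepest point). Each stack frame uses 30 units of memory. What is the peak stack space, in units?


Maximum recursion depth = 498 frames
Memory per frame = 30 units
Total stack space = depth * frame_size
= 498 * 30 = 14940


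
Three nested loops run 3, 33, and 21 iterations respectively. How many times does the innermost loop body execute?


Loop 1 (outermost): 3 iterations
Loop 2 (middle): 33 iterations per outer
Loop 3 (innermost): 21 iterations per middle
Total = 3 * 33 * 21 = 2079


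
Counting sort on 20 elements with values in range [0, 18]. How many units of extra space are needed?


Output array size: 20 (to store sorted result)
Count array size: 19 (one slot per possible value, range 0 to 18)
Total extra space = 20 + 19 = 39


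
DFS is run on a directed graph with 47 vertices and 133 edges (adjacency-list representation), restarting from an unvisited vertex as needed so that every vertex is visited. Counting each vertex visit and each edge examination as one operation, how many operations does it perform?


A full DFS traversal processes each vertex exactly once (push/pop on stack).
Each directed edge is examined once.
V = 47, E = 133
V + E = 180


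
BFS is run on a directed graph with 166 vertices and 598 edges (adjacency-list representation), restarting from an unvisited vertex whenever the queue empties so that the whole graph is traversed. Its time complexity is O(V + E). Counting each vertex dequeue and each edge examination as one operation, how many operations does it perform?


A full BFS traversal dequeues each vertex exactly once and examines each directed edge exactly once.
V = 166 (vertex processing cost)
E = 598 (edge examination cost)
Total operations proportional to V + E = 166 + 598 = 764


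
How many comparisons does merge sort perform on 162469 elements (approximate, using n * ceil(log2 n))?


Recursion depth: ceil(log2(162469)) = 18
Each recursion level merges n = 162469 elements
Total = 162469 * 18 = 2924442


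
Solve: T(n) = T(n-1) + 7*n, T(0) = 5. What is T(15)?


Expanding the recurrence:
T(15) = T(14) + 7*15
       = T(13) + 7*14 + 7*15
       ...
       = T(0) + 7*(1 + 2 + ... + 15)
       = 5 + 7 * 15*16/2
       = 5 + 7 * 120
       = 5 + 840 = 845


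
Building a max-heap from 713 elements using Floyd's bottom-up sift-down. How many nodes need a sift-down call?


In a heap of 713 elements (0-indexed array):
  Last element index: 712
  Parent of last element: floor((712 - 1) / 2) = 355
  Internal nodes: indices 0 to 355
  Count = floor(713/2) = 356


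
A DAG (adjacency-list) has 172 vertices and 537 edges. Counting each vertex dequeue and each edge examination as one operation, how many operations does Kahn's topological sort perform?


V = 172 (vertex processing)
E = 537 (edge processing)
V + E = 172 + 537 = 709


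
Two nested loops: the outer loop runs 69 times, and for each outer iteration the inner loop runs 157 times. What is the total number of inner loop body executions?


Outer loop: 69 iterations
Inner loop: 157 iterations per outer iteration
Total = 69 * 157 = 10833


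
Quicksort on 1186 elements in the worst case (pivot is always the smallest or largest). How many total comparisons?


In the worst case, each partition step picks the worst pivot:
  Partition 1: 1185 comparisons (n-1 elements to compare)
  Partition 2: 1184 comparisons
  Partition 3: 1183 comparisons
  Partition 4: 1182 comparisons
  Partition 5: 1181 comparisons
  ...
  Last partition: 0 comparisons
Total = (n-1) + (n-2) + ... + 1 + 0 = n*(n-1)/2
= 1186*1185/2 = 702705


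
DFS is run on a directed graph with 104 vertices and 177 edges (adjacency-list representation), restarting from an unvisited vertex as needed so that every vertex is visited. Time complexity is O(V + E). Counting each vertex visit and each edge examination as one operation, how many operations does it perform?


A full DFS traversal processes each vertex exactly once (push/pop on stack).
Each directed edge is examined once.
V = 104, E = 177
V + E = 281


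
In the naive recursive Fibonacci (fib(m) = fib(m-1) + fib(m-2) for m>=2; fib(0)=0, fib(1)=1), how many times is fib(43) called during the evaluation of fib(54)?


Let N(m) = number of times fib(m) is called while evaluating fib(54).
N(54) = 1 (the initial call).
N(53) = 1 (only fib(54) calls it).
For 1 <= m <= 52: fib(m) is called by fib(m+1) and fib(m+2), so
  N(m) = N(m+1) + N(m+2).
fib(0) is called only by fib(2), so N(0) = N(2).
Walk down from m=54:
  N(54)=1, N(53)=1, N(52)=2, N(51)=3, N(50)=5, N(49)=8, N(48)=13, N(47)=21, N(46)=34, N(45)=55, N(44)=89, N(43)=144
N(43) = 144


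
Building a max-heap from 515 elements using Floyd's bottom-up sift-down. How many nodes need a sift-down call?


In a heap of 515 elements (0-indexed array):
  Last element index: 514
  Parent of last element: floor((514 - 1) / 2) = 256
  Internal nodes: indices 0 to 256
  Count = floor(515/2) = 257


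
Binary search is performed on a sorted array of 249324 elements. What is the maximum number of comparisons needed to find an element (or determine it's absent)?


Binary search halves the search space each comparison:
  Step 1: search space = 249324 -> 124662
  Step 2: search space = 124662 -> 62331
  Step 3: search space = 62331 -> 31165
  Step 4: search space = 31165 -> 15582
  Step 5: search space = 15582 -> 7791
  Step 6: search space = 7791 -> 3895
  Step 7: search space = 3895 -> 1947
  Step 8: search space = 1947 -> 973
  Step 9: search space = 973 -> 486
  Step 10: search space = 486 -> 243
  Step 11: search space = 243 -> 121
  Step 12: search space = 121 -> 60
  Step 13: search space = 60 -> 30
  Step 14: search space = 30 -> 15
  Step 15: search space = 15 -> 7
  Step 16: search space = 7 -> 3
  Step 17: search space = 3 -> 1
  Step 18: search space = 1 (final check)
Maximum comparisons = floor(log2(249324)) + 1 = 17 + 1 = 18


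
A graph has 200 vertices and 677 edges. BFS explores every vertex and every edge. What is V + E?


A full BFS traversal dequeues each vertex once and examines each edge once.
Vertex visits: 200
Edge visits: 677
V + E = 200 + 677 = 877


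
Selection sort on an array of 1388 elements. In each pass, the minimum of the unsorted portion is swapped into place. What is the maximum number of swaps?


Selection sort performs one swap per pass:
  Pass 1: find min in positions 0 to 1387, swap with position 0
  Pass 2: find min in positions 1 to 1387, swap with position 1
  Pass 3: find min in positions 2 to 1387, swap with position 2
  Pass 4: find min in positions 3 to 1387, swap with position 3
  Pass 5: find min in positions 4 to 1387, swap with position 4
  ... (1382 more passes)
Total passes (and swaps) = n - 1 = 1388 - 1 = 1387


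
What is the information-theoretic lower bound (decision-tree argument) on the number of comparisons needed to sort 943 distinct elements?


A binary decision tree of height h has at most 2^h leaves and needs at least n! of them, so h >= ceil(log2(n!)).
943! is far too large to multiply out, so use Stirling's series:
  ln(n!) ~ n ln n - n + (1/2) ln(2 pi n) + 1/(12n)  (error below 1/(360 n^3), negligible here)
  ln(943) = 6.8490663
  n ln n = 943 * 6.8490663 = 6458.6695
  (1/2) ln(2 pi * 943) = (1/2) ln(5925.0437) = 4.3435
  1/(12*943) = 0.0001
  ln(943!) ~ 6458.6695 - 943 + 4.3435 + 0.0001 = 5520.0131
Convert to base 2: log2(943!) = 5520.0131 / ln 2 = 5520.0131 / 0.69314718 = 7963.6955
ceil(7963.6955) = 7964


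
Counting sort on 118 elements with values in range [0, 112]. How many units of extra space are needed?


Output array size: 118 (to store sorted result)
Count array size: 113 (one slot per possible value, range 0 to 112)
Total extra space = 118 + 113 = 231


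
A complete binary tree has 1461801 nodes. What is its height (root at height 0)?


In a complete binary tree, level k holds nodes 2^k .. 2^(k+1)-1 (1-indexed).
Height = floor(log2(n)) = floor(log2(1461801)) = 20
Check: 2^20 = 1048576 <= 1461801 < 2097152 = 2^21


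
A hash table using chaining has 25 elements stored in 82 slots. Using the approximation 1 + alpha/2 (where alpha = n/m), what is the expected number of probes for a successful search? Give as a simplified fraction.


Load factor alpha = n/m = 25/82
Expected probes = 1 + alpha/2 = 1 + 25/(2*82)
= 1 + 25/164
= 164/164 + 25/164
= 189/164


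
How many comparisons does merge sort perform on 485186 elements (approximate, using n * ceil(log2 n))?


Recursion depth: ceil(log2(485186)) = 19
Each recursion level merges n = 485186 elements
Total = 485186 * 19 = 9218534


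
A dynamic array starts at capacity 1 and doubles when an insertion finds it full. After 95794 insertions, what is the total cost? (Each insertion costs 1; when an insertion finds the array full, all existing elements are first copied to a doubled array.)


Insertion cost: 95794 (one per element)
Resizes occur just before inserting elements 2, 3, 5, 9, ...
Elements copied at each resize: 1 + 2 + 4 + 8 + 16 + 32 + 64 + 128 + 256 + 512 + 1024 + 2048 + 4096 + 8192 + 16384 + 32768 + 65536
Sum of copies = 131071 (geometric series: 2^k - 1)
Total = 95794 + 131071 = 226865


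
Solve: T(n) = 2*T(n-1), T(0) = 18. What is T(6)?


Unrolling:
T(6) = 2*T(5) = 2^2*T(4) = ... = 2^6*T(0)
= 2^6 * 18
= 64 * 18 = 1152


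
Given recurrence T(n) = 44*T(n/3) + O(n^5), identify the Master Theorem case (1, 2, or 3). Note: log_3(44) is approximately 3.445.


Master Theorem parameters: a=44, b=3, c=5
log_b(a) = 3.445
Compare b^c with a: 3^5 = 243 > 44, so c > log_b(a).
Comparing c=5 vs log_b(a)=3.445:
5 > 3.445 => Case 3
Result: T(n) = O(n^5)
Master Theorem case = 3


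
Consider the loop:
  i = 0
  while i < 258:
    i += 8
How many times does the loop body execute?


Starting at i = 0, each iteration adds 8.
Iterations until i >= 258:
  Iteration 1: i = 0 -> i = 8
  Iteration 2: i = 8 -> i = 16
  Iteration 3: i = 16 -> i = 24
  Iteration 4: i = 24 -> i = 32
  Iteration 5: i = 32 -> i = 40
  Iteration 6: i = 40 -> i = 48
  Iteration 7: i = 48 -> i = 56
  Iteration 8: i = 56 -> i = 64
  ... continuing ...
Total iterations = ceil(258/8) = 33


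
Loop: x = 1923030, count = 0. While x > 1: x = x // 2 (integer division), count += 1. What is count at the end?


The variable x halves each step:
x = 1923030 -> 961515 -> 480757 -> 240378 -> 120189 -> 60094 -> 30047 -> 15023 -> 7511 -> 3755 -> 1877 -> 938 -> 469 -> 234 -> 117 -> 58 -> 29 -> 14 -> 7 -> 3 -> 1
Number of halvings = floor(log2(1923030)) = 20


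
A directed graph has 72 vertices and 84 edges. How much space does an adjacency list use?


Adjacency list: one list head per vertex + one entry per edge
Vertex heads: 72
Edge entries: 84
Total = 72 + 84 = 156


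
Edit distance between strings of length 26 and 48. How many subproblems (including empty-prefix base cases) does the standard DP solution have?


The table includes base cases (empty prefixes).
Rows: (m+1) = 27
Columns: (n+1) = 49
Total = 27 * 49 = 1323


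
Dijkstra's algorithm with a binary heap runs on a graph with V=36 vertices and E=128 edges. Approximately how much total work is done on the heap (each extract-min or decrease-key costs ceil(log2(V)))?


Dijkstra with a binary heap: each vertex is extracted once, each edge may relax once.
Each heap operation costs O(log V).
V + E = 36 + 128 = 164
ceil(log2(36)) = 6 (since 2^5 = 32 < 36 <= 64 = 2^6)
Total heap work = (V+E) * ceil(log2(V)) = 164 * 6 = 984
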